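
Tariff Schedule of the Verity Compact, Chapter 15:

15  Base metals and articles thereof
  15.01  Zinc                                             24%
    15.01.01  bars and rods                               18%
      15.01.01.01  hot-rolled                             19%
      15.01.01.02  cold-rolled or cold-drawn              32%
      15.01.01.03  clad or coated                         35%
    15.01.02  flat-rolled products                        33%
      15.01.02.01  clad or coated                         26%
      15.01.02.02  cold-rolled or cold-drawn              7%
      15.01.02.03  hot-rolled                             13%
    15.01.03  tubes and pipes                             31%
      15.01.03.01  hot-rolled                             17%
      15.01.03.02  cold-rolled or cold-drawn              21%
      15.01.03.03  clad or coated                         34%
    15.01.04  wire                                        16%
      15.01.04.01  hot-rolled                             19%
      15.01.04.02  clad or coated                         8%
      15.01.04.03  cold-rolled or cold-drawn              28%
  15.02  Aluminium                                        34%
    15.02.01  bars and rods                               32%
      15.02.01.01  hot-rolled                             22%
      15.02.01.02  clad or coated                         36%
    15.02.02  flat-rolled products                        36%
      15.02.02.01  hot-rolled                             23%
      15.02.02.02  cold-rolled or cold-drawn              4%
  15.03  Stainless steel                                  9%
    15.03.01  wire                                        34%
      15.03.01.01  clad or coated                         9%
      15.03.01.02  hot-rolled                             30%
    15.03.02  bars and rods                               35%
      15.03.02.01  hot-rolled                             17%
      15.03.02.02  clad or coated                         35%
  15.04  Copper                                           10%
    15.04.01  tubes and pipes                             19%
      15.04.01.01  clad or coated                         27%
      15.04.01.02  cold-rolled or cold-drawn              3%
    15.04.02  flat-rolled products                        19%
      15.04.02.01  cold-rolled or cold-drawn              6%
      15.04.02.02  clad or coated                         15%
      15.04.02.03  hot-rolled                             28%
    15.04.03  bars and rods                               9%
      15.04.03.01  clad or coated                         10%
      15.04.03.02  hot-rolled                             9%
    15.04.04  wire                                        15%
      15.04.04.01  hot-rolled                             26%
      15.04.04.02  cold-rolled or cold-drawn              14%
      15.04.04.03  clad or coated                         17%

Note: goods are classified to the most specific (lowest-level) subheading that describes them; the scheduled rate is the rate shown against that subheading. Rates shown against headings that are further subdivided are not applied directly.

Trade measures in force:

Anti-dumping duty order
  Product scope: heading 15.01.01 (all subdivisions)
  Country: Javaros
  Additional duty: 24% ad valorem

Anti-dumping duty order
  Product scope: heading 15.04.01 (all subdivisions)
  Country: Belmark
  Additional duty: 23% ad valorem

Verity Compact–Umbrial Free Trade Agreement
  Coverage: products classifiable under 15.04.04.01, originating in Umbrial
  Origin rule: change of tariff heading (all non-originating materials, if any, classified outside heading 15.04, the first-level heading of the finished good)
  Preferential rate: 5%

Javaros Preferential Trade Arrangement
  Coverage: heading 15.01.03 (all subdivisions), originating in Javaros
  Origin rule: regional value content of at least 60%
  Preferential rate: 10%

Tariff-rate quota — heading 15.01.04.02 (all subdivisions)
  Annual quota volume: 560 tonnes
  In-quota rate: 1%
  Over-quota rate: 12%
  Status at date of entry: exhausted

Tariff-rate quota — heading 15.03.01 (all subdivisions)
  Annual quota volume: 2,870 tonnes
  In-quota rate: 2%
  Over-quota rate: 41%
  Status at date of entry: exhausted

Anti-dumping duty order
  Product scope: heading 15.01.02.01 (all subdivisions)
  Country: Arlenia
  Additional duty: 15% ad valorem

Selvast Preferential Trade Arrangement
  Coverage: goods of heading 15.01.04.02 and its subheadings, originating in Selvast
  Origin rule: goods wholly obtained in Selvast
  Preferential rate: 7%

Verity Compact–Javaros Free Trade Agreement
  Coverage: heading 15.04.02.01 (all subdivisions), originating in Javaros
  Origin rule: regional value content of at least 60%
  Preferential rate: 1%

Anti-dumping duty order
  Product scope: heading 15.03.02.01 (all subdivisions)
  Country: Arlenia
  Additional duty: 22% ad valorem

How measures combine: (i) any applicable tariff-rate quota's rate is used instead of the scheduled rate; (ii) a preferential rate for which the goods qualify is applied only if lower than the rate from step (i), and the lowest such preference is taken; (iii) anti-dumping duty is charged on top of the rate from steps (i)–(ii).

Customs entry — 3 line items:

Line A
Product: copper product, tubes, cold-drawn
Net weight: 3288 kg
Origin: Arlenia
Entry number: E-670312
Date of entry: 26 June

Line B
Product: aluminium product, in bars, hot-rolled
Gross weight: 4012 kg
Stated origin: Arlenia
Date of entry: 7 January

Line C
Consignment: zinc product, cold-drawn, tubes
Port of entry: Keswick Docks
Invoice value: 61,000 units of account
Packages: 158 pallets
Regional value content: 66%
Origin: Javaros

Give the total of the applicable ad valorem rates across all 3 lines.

Line A: copper → 15.04; tubes → 15.04.01; cold-drawn → 15.04.01.02. Scheduled 3%. No special measure applies. → 3%.
Line B: aluminium → 15.02; in bars → 15.02.01; hot-rolled → 15.02.01.01. Scheduled 22%. No special measure applies. → 22%.
Line C: zinc → 15.01; tubes → 15.01.03; cold-drawn → 15.01.03.02. Scheduled 21%. Javaros agreement on 15.01.03: RVC ≥ 60% → 10% available; Javaros agreement on 15.04.02.01: 15.01.03.02 not covered; preferential 10%. → 10%.
Sum: 3% + 22% + 10% = 35%.

35%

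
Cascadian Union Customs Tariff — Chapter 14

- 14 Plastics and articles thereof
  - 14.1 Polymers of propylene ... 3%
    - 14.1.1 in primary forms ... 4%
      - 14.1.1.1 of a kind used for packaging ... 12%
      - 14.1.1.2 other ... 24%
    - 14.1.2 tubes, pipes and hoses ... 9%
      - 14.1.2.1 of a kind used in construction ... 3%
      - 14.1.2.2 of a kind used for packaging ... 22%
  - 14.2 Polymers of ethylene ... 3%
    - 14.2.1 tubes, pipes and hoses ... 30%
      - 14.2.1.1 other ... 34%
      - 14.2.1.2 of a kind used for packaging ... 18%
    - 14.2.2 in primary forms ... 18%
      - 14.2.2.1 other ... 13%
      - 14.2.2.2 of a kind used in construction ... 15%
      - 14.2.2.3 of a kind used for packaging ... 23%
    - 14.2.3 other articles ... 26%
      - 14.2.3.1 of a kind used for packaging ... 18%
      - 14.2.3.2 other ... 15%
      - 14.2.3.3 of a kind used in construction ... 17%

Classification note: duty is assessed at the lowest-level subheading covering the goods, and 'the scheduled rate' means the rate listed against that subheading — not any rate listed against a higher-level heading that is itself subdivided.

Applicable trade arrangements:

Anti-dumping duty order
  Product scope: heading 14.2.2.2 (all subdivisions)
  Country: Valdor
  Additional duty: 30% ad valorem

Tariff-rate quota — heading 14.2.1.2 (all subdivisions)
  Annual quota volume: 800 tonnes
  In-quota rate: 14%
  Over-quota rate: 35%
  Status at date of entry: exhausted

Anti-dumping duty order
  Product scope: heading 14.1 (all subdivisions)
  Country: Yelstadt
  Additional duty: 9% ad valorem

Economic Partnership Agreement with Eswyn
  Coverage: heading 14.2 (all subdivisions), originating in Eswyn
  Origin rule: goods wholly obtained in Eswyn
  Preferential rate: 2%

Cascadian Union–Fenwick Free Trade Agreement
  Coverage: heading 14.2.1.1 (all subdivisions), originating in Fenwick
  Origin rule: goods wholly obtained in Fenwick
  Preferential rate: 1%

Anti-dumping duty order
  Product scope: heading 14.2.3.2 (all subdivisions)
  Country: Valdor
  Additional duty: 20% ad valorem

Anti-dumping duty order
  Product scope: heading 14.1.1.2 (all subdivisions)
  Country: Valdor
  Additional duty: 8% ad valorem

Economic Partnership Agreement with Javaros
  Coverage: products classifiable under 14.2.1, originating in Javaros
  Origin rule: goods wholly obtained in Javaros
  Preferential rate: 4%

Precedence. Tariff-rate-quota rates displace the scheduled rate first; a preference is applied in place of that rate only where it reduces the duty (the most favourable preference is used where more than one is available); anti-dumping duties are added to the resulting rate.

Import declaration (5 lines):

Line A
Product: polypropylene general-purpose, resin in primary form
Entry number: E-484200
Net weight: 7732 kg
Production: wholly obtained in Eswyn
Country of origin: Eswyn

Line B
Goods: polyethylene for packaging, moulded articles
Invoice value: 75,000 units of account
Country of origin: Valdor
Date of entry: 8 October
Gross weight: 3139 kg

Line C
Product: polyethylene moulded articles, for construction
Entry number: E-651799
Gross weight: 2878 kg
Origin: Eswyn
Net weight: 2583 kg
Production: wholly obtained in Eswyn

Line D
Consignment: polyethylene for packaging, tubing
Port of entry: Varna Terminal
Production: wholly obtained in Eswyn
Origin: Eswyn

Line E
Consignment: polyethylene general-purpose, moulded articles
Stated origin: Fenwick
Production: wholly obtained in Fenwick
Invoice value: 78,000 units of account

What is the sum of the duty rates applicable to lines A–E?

Line A: polypropylene → 14.1; resin in primary form → 14.1.1; general-purpose → 14.1.1.2. Scheduled 24%. Eswyn agreement on 14.2: 14.1.1.2 not covered. → 24%.
Line B: polyethylene → 14.2; moulded articles → 14.2.3; for packaging → 14.2.3.1. Scheduled 18%. No special measure applies. → 18%.
Line C: polyethylene → 14.2; moulded articles → 14.2.3; for construction → 14.2.3.3. Scheduled 17%. Eswyn agreement on 14.2: wholly obtained → 2% available; preferential 2%. → 2%.
Line D: polyethylene → 14.2; tubing → 14.2.1; for packaging → 14.2.1.2. Scheduled 18%. quota on 14.2.1.2 exhausted → over-quota 35%; Eswyn agreement on 14.2: wholly obtained → 2% available; preferential 2%. → 2%.
Line E: polyethylene → 14.2; moulded articles → 14.2.3; general-purpose → 14.2.3.2. Scheduled 15%. Fenwick agreement on 14.2.1.1: 14.2.3.2 not covered. → 15%.
Sum: 24% + 18% + 2% + 2% + 15% = 61%.

61%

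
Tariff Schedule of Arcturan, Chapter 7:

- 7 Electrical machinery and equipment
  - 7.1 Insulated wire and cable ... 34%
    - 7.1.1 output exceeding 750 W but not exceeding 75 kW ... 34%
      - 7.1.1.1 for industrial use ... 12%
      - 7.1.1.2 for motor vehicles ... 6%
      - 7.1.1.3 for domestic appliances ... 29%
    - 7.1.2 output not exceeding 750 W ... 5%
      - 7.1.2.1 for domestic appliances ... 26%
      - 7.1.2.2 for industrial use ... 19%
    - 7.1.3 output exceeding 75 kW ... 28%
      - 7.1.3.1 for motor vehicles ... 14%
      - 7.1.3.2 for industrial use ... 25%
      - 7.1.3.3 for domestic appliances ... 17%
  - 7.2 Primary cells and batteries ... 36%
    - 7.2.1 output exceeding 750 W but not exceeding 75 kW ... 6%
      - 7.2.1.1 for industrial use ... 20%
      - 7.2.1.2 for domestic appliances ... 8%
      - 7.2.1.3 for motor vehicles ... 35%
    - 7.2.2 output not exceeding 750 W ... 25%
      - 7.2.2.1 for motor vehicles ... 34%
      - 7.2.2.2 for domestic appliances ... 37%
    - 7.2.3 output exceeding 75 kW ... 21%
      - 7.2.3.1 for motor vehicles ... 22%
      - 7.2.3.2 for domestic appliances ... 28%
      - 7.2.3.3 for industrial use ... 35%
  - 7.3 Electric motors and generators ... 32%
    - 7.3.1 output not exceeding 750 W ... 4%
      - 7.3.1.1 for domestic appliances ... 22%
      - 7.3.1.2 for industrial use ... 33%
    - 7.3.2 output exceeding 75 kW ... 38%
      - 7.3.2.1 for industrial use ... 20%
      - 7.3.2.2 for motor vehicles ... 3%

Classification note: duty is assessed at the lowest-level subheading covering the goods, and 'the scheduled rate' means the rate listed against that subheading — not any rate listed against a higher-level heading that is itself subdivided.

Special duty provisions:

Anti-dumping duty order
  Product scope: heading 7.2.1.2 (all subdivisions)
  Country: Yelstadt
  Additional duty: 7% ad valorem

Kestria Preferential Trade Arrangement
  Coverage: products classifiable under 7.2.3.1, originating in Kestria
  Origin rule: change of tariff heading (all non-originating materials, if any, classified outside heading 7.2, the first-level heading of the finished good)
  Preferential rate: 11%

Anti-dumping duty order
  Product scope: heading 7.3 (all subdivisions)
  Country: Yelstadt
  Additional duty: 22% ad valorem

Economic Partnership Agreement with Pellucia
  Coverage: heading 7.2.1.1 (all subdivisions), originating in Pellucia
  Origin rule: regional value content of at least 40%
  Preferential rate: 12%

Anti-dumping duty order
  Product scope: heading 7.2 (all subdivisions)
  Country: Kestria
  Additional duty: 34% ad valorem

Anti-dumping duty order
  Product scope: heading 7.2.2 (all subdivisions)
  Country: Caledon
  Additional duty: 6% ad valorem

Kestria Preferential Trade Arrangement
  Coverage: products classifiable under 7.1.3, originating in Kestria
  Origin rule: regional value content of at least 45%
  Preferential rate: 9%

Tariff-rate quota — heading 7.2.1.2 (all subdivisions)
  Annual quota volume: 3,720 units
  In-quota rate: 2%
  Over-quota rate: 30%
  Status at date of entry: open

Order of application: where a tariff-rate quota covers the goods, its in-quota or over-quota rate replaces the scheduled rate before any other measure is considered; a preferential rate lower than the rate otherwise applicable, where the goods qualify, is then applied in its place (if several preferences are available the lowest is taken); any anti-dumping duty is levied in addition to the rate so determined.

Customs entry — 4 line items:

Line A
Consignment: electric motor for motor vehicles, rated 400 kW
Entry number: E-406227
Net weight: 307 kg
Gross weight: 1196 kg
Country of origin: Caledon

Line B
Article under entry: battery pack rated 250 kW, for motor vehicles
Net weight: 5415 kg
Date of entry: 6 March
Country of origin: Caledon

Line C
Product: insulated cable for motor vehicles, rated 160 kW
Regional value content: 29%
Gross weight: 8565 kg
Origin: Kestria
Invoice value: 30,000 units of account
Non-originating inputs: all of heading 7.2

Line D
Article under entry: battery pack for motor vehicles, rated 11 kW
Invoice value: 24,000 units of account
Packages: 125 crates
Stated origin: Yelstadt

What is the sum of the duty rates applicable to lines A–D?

74%

Line A: electric motor → 7.3; rated 400 kW → 7.3.2; for motor vehicles → 7.3.2.2. Scheduled 3%. No special measure applies. → 3%.
Line B: battery pack → 7.2; rated 250 kW → 7.2.3; for motor vehicles → 7.2.3.1. Scheduled 22%. No special measure applies. → 22%.
Line C: insulated cable → 7.1; rated 160 kW → 7.1.3; for motor vehicles → 7.1.3.1. Scheduled 14%. Kestria agreement on 7.2.3.1: 7.1.3.1 not covered; Kestria agreement on 7.1.3: RVC < 45%. → 14%.
Line D: battery pack → 7.2; rated 11 kW → 7.2.1; for motor vehicles → 7.2.1.3. Scheduled 35%. No special measure applies. → 35%.
Sum: 3% + 22% + 14% + 35% = 74%.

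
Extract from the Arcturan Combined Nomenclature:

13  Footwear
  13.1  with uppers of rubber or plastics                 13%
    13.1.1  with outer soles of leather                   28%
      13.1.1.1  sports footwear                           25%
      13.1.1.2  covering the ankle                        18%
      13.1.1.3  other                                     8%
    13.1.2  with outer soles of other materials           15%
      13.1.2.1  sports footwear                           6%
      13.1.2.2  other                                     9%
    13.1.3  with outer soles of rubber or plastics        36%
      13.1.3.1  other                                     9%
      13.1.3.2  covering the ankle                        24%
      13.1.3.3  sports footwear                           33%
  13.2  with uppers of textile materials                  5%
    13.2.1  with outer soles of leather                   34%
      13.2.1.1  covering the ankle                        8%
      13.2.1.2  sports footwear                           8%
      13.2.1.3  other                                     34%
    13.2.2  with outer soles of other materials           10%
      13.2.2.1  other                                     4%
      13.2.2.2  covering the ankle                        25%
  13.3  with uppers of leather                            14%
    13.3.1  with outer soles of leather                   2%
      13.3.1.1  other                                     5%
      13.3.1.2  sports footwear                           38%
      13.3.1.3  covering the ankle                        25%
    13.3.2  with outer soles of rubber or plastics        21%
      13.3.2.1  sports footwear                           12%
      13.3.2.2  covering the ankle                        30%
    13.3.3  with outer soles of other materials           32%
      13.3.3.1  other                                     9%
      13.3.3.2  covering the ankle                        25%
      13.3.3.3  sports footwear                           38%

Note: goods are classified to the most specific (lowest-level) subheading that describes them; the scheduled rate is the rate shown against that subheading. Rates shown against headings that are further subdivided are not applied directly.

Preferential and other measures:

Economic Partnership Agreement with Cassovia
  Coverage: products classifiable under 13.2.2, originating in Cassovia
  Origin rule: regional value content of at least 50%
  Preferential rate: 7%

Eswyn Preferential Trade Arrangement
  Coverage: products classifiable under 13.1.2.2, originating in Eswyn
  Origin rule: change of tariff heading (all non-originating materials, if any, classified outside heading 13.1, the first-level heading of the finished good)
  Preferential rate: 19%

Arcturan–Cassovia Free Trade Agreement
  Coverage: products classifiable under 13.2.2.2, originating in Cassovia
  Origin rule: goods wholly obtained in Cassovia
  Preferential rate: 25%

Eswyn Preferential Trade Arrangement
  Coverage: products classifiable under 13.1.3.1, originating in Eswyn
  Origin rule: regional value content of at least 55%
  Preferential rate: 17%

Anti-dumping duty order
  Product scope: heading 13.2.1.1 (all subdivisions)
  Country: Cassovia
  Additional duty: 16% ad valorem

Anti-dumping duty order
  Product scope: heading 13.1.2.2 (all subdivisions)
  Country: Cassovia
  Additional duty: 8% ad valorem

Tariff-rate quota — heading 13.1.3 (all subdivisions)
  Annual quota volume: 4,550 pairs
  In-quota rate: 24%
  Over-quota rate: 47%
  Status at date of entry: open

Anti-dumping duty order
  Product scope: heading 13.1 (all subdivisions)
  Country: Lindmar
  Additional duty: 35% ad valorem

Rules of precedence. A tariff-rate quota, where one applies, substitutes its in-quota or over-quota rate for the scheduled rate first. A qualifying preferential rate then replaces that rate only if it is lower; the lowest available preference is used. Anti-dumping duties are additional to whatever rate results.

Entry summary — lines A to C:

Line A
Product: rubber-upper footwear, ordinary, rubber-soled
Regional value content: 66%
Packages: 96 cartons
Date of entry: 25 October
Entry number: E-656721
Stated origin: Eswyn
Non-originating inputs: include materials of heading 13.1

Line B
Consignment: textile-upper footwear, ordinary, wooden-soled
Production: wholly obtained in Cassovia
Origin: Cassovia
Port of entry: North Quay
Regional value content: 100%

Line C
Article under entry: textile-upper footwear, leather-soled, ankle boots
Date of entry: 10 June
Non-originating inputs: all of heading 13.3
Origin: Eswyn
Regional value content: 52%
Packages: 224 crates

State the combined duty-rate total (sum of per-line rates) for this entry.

29%

Line A: rubber-upper → 13.1; rubber-soled → 13.1.3; ordinary → 13.1.3.1. Scheduled 9%. quota on 13.1.3 open → in-quota 24%; Eswyn agreement on 13.1.2.2: 13.1.3.1 not covered; Eswyn agreement on 13.1.3.1: RVC ≥ 55% → 17% available; preferential 17%. → 17%.
Line B: textile-upper → 13.2; wooden-soled → 13.2.2; ordinary → 13.2.2.1. Scheduled 4%. Cassovia agreement on 13.2.2: RVC ≥ 50% → 7% available; Cassovia agreement on 13.2.2.2: 13.2.2.1 not covered; preference 7% not lower than 4% → no reduction. → 4%.
Line C: textile-upper → 13.2; leather-soled → 13.2.1; ankle boots → 13.2.1.1. Scheduled 8%. Eswyn agreement on 13.1.2.2: 13.2.1.1 not covered; Eswyn agreement on 13.1.3.1: 13.2.1.1 not covered. → 8%.
Sum: 17% + 4% + 8% = 29%.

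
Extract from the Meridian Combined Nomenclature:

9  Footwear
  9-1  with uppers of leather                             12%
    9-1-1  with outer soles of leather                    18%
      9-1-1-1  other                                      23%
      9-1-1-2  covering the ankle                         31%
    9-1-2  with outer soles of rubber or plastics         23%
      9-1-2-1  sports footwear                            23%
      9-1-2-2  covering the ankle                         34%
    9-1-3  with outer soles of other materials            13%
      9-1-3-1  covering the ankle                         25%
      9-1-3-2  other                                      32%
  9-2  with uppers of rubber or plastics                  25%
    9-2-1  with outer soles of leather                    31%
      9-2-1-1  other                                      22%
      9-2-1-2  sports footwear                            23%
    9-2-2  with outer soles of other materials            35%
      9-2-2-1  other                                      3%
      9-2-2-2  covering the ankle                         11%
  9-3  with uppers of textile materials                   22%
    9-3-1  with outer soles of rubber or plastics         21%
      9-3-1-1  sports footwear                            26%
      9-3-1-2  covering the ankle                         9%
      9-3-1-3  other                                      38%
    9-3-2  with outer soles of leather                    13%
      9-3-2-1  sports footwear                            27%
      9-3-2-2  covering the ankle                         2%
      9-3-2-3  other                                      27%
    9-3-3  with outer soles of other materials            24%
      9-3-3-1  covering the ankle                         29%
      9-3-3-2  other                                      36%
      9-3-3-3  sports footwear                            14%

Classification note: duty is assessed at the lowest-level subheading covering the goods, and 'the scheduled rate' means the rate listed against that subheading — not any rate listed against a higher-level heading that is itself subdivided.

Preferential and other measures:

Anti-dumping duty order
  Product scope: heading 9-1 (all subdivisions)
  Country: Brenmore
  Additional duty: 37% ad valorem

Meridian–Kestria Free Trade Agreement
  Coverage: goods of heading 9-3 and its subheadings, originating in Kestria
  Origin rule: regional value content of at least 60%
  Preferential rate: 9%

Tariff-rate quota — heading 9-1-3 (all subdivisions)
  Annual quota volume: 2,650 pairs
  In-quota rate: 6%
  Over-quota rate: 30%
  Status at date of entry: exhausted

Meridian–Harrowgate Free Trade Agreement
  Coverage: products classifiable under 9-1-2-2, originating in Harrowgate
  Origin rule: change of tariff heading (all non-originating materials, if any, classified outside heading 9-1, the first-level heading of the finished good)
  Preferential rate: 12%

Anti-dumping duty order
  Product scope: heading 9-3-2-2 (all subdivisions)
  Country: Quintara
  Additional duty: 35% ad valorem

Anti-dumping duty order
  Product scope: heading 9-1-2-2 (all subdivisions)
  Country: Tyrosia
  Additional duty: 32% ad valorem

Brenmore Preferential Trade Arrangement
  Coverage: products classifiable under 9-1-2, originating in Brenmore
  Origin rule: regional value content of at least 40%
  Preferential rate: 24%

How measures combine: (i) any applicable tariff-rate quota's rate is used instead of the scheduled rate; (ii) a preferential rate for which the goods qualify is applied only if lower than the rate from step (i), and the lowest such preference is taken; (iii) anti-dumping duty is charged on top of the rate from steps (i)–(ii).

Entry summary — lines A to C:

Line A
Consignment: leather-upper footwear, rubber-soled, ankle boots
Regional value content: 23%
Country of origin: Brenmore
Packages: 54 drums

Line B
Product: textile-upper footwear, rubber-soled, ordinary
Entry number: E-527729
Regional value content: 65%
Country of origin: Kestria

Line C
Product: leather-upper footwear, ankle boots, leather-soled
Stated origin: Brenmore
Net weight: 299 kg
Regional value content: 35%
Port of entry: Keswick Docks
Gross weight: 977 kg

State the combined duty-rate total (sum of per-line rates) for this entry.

Line A: leather-upper → 9-1; rubber-soled → 9-1-2; ankle boots → 9-1-2-2. Scheduled 34%. Brenmore agreement on 9-1-2: RVC < 40%; anti-dumping (Brenmore, 9-1): +37%; total 34% + 37% = 71%. → 71%.
Line B: textile-upper → 9-3; rubber-soled → 9-3-1; ordinary → 9-3-1-3. Scheduled 38%. Kestria agreement on 9-3: RVC ≥ 60% → 9% available; preferential 9%. → 9%.
Line C: leather-upper → 9-1; leather-soled → 9-1-1; ankle boots → 9-1-1-2. Scheduled 31%. Brenmore agreement on 9-1-2: 9-1-1-2 not covered; anti-dumping (Brenmore, 9-1): +37%; total 31% + 37% = 68%. → 68%.
Sum: 71% + 9% + 68% = 148%.

148%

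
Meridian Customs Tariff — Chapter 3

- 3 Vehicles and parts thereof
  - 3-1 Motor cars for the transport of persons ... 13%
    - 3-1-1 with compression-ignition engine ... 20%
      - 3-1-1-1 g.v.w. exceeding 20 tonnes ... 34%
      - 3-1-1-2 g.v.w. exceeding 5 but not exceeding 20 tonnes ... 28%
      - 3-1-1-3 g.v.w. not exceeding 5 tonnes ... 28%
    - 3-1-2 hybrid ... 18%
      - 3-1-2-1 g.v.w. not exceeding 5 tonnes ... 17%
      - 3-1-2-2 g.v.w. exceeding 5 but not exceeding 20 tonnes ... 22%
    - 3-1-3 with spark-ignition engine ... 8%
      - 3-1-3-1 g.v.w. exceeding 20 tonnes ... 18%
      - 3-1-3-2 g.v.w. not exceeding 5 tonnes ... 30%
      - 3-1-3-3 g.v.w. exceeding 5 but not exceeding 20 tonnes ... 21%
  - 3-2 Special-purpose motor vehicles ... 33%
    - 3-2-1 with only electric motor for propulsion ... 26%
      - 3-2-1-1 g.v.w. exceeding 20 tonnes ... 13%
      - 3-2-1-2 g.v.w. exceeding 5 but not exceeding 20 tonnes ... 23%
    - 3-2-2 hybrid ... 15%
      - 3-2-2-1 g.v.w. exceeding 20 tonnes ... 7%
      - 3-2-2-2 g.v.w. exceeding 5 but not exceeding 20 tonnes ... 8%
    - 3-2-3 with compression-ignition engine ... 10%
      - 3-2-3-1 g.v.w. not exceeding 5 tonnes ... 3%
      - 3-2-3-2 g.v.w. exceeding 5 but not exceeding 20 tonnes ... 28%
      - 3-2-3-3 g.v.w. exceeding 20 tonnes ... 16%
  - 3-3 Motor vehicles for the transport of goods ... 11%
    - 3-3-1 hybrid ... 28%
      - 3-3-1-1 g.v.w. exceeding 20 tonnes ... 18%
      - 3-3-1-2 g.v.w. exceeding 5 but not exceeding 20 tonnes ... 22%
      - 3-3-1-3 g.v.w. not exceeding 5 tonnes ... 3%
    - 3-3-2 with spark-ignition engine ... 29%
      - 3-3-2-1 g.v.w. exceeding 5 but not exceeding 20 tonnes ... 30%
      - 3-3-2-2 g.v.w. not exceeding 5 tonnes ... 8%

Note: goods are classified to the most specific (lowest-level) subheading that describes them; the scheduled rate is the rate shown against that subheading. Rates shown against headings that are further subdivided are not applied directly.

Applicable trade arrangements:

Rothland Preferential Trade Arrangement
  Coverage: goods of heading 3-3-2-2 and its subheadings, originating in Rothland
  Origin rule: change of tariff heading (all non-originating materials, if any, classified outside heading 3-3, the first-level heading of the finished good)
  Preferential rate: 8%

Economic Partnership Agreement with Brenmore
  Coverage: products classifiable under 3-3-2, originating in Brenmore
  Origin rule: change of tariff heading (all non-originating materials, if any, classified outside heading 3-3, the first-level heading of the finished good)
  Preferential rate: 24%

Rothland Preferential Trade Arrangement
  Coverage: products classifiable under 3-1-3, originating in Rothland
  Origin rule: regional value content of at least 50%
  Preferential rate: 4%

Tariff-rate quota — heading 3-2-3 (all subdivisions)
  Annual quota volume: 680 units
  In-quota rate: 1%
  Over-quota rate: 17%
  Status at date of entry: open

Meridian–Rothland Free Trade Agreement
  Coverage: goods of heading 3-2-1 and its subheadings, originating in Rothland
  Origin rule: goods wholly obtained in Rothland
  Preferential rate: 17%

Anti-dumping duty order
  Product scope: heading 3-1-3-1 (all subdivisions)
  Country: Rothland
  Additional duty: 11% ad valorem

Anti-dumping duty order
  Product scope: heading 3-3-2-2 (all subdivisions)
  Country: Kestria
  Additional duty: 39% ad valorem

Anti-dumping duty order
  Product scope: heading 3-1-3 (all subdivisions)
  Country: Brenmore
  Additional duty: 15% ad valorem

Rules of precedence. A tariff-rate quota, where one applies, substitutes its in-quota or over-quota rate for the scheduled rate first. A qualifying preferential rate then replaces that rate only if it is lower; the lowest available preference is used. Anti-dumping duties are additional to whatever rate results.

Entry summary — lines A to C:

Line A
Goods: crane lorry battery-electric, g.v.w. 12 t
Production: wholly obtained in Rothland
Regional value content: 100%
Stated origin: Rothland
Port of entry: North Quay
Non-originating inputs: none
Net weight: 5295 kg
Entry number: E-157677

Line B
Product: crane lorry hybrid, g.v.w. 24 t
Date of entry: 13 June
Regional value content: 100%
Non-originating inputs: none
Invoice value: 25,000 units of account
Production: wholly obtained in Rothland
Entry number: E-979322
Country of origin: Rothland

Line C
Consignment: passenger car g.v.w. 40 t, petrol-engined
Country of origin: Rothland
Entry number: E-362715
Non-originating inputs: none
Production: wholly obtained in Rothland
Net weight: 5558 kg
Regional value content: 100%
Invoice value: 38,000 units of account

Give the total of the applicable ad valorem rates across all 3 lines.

Line A: crane lorry → 3-2; battery-electric → 3-2-1; g.v.w. 12 t → 3-2-1-2. Scheduled 23%. Rothland agreement on 3-3-2-2: 3-2-1-2 not covered; Rothland agreement on 3-1-3: 3-2-1-2 not covered; Rothland agreement on 3-2-1: wholly obtained → 17% available; preferential 17%. → 17%.
Line B: crane lorry → 3-2; hybrid → 3-2-2; g.v.w. 24 t → 3-2-2-1. Scheduled 7%. Rothland agreement on 3-3-2-2: 3-2-2-1 not covered; Rothland agreement on 3-1-3: 3-2-2-1 not covered; Rothland agreement on 3-2-1: 3-2-2-1 not covered. → 7%.
Line C: passenger car → 3-1; petrol-engined → 3-1-3; g.v.w. 40 t → 3-1-3-1. Scheduled 18%. Rothland agreement on 3-3-2-2: 3-1-3-1 not covered; Rothland agreement on 3-1-3: RVC ≥ 50% → 4% available; Rothland agreement on 3-2-1: 3-1-3-1 not covered; preferential 4%; anti-dumping (Rothland, 3-1-3-1): +11%; total 4% + 11% = 15%. → 15%.
Sum: 17% + 7% + 15% = 39%.

39%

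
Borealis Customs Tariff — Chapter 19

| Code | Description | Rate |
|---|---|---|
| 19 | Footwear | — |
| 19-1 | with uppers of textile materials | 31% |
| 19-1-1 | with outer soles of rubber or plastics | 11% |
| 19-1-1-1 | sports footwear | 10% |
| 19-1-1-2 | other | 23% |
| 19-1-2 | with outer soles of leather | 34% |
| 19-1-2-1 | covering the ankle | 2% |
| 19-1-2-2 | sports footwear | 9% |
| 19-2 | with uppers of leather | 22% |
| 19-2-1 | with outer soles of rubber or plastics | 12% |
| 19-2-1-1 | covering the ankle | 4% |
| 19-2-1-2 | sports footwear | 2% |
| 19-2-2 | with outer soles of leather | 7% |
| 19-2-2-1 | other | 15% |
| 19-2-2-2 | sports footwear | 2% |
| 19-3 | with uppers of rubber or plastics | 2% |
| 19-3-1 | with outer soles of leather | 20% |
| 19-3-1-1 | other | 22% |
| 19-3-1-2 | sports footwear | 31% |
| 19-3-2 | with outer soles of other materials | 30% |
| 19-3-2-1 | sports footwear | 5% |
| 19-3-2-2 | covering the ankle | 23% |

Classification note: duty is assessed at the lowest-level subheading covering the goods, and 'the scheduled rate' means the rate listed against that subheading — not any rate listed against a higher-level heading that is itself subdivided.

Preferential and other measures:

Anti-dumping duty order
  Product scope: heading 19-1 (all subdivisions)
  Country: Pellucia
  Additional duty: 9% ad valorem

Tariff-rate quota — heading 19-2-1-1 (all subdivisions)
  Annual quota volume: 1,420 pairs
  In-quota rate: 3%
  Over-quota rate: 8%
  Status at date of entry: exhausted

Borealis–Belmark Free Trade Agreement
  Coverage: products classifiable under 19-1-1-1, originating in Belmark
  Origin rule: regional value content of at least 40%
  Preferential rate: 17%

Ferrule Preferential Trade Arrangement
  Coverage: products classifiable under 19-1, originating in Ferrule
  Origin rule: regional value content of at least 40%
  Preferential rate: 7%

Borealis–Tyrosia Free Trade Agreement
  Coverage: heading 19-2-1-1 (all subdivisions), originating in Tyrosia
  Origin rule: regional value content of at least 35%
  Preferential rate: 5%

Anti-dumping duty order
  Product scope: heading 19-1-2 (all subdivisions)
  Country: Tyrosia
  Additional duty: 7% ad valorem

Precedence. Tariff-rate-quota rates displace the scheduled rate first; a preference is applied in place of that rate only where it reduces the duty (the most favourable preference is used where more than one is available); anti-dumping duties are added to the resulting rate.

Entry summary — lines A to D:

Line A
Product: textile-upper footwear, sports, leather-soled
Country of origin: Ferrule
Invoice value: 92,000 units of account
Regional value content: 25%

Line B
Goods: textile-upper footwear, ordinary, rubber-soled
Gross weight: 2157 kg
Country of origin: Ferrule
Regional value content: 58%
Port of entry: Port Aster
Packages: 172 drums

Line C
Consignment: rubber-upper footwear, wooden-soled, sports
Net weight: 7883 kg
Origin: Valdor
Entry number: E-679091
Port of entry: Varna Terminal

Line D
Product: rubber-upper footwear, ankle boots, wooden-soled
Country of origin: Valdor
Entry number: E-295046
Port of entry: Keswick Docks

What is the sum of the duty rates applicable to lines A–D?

Line A: textile-upper → 19-1; leather-soled → 19-1-2; sports → 19-1-2-2. Scheduled 9%. Ferrule agreement on 19-1: RVC < 40%. → 9%.
Line B: textile-upper → 19-1; rubber-soled → 19-1-1; ordinary → 19-1-1-2. Scheduled 23%. Ferrule agreement on 19-1: RVC ≥ 40% → 7% available; preferential 7%. → 7%.
Line C: rubber-upper → 19-3; wooden-soled → 19-3-2; sports → 19-3-2-1. Scheduled 5%. No special measure applies. → 5%.
Line D: rubber-upper → 19-3; wooden-soled → 19-3-2; ankle boots → 19-3-2-2. Scheduled 23%. No special measure applies. → 23%.
Sum: 9% + 7% + 5% + 23% = 44%.

44%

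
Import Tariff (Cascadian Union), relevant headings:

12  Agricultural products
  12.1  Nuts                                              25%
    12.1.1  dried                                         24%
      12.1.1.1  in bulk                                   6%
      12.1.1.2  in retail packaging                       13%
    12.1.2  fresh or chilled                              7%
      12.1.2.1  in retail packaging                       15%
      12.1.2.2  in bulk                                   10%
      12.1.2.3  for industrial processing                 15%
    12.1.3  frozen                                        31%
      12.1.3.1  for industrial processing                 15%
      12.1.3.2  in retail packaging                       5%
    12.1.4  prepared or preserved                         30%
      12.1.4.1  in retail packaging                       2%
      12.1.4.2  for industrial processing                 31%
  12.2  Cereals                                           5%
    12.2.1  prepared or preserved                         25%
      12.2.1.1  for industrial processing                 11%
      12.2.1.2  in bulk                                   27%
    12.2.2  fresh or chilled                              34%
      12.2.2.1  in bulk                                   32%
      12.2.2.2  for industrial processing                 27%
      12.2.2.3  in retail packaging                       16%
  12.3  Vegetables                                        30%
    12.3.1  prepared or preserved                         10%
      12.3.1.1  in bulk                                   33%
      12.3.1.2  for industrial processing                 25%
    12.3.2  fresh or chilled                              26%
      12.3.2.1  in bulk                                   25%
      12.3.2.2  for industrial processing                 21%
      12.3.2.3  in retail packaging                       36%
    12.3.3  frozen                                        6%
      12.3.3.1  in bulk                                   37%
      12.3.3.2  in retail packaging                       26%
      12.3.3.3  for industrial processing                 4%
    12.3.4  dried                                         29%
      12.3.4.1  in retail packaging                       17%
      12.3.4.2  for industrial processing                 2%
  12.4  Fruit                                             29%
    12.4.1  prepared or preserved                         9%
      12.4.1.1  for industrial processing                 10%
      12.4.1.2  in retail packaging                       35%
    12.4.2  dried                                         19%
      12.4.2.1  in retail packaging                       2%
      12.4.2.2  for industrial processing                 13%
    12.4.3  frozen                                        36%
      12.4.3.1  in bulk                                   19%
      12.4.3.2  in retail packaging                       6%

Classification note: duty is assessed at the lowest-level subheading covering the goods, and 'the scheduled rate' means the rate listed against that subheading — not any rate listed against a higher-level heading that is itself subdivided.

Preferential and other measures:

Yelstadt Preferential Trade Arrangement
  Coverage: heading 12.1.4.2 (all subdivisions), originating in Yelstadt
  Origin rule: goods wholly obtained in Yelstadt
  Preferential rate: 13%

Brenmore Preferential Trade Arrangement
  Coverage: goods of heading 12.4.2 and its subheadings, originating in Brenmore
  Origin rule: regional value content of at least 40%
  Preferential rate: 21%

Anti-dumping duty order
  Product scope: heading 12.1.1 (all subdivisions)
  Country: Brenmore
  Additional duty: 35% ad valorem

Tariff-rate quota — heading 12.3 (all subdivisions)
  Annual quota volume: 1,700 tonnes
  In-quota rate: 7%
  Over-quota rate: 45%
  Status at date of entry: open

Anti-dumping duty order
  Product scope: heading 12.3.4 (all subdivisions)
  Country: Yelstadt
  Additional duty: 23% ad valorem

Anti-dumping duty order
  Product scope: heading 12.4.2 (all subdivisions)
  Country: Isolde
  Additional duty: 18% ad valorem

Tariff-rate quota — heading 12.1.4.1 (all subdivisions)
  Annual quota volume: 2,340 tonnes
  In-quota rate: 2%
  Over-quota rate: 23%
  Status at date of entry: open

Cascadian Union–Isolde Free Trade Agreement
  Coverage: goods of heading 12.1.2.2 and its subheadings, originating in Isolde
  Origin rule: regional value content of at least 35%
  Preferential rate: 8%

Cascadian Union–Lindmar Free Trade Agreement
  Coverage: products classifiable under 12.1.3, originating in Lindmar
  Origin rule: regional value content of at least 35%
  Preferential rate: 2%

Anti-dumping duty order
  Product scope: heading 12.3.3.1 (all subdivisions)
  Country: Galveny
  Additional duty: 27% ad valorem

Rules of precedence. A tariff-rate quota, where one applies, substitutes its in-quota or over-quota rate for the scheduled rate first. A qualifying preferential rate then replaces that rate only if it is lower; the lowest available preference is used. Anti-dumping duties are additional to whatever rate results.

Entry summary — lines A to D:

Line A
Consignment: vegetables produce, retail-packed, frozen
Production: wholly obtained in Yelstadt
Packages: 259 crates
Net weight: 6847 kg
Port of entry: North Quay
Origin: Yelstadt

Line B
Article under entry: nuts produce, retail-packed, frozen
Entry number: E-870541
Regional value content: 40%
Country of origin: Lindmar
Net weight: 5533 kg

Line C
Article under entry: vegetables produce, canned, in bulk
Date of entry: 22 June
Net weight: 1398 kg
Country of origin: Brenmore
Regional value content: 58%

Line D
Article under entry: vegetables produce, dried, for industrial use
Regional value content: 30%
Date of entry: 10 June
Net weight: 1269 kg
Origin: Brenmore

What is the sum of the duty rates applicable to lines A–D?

Line A: vegetables → 12.3; frozen → 12.3.3; retail-packed → 12.3.3.2. Scheduled 26%. quota on 12.3 open → in-quota 7%; Yelstadt agreement on 12.1.4.2: 12.3.3.2 not covered. → 7%.
Line B: nuts → 12.1; frozen → 12.1.3; retail-packed → 12.1.3.2. Scheduled 5%. Lindmar agreement on 12.1.3: RVC ≥ 35% → 2% available; preferential 2%. → 2%.
Line C: vegetables → 12.3; canned → 12.3.1; in bulk → 12.3.1.1. Scheduled 33%. quota on 12.3 open → in-quota 7%; Brenmore agreement on 12.4.2: 12.3.1.1 not covered. → 7%.
Line D: vegetables → 12.3; dried → 12.3.4; for industrial use → 12.3.4.2. Scheduled 2%. quota on 12.3 open → in-quota 7%; Brenmore agreement on 12.4.2: 12.3.4.2 not covered. → 7%.
Sum: 7% + 2% + 7% + 7% = 23%.

23%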